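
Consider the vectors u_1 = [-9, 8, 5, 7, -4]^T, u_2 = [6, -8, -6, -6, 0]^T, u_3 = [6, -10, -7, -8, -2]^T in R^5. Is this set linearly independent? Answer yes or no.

Form the matrix with these vectors as rows and row reduce.
R2 ← R2 + (2/3)·R1: [0, -8/3, -8/3, -4/3, -8/3]
R3 ← R3 + (2/3)·R1: [0, -14/3, -11/3, -10/3, -14/3]
R3 ← R3 − (7/4)·R2: [0, 0, 1, -1, 0]
3 nonzero rows, so the 3 vectors span a space of dimension 3.
Since 3 = 3, the vectors are linearly independent.

yes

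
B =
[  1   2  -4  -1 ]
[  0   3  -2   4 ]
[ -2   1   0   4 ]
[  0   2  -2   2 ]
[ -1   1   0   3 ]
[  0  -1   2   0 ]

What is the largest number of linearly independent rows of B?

3

Row reduce to echelon form.
R3 ← R3 + (2)·R1: [0, 5, -8, 2]
R5 ← R5 + R1: [0, 3, -4, 2]
R3 ← R3 − (5/3)·R2: [0, 0, -14/3, -14/3]
R4 ← R4 − (2/3)·R2: [0, 0, -2/3, -2/3]
R5 ← R5 − R2: [0, 0, -2, -2]
R6 ← R6 + (1/3)·R2: [0, 0, 4/3, 4/3]
R4 ← R4 − (1/7)·R3: [0, 0, 0, 0]
R5 ← R5 − (3/7)·R3: [0, 0, 0, 0]
R6 ← R6 + (2/7)·R3: [0, 0, 0, 0]
Echelon form has 3 nonzero rows, so rank(B) = 3.
The rank gives the maximum number of linearly independent rows: 3.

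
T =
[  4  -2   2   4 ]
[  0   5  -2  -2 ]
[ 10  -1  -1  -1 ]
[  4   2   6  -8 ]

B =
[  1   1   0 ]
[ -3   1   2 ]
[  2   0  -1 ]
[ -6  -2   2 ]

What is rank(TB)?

First compute TB:
[[-10,  -6,   2],
 [ -7,   9,   8],
 [ 17,  11,  -3],
 [ 58,  22, -18]]
Now row reduce the product.
R2 ← R2 − (7/10)·R1: [0, 66/5, 33/5]
R3 ← R3 + (17/10)·R1: [0, 4/5, 2/5]
R4 ← R4 + (29/5)·R1: [0, -64/5, -32/5]
R3 ← R3 − (2/33)·R2: [0, 0, 0]
R4 ← R4 + (32/33)·R2: [0, 0, 0]
2 nonzero rows, so rank(TB) = 2.

2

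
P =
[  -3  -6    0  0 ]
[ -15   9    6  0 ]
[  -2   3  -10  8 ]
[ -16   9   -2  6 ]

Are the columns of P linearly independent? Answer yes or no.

Row reduce P to echelon form.
R2 ← R2 − (5)·R1: [0, 39, 6, 0]
R3 ← R3 − (2/3)·R1: [0, 7, -10, 8]
R4 ← R4 − (16/3)·R1: [0, 41, -2, 6]
R3 ← R3 − (7/39)·R2: [0, 0, -144/13, 8]
R4 ← R4 − (41/39)·R2: [0, 0, -108/13, 6]
R4 ← R4 − (3/4)·R3: [0, 0, 0, 0]
3 pivots among 4 columns.
Only 3 < 4 pivot columns, so the columns are linearly dependent.

no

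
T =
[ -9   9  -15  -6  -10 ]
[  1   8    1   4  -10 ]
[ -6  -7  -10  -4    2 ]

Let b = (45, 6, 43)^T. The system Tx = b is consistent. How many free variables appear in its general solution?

2

Row reduce the augmented matrix [T | b].
R2 ← R2 + (1/9)·R1: [0, 9, -2/3, 10/3, -100/9, 11]
R3 ← R3 − (2/3)·R1: [0, -13, 0, 0, 26/3, 13]
R3 ← R3 + (13/9)·R2: [0, 0, -26/27, 130/27, -598/81, 260/9]
The echelon form has 3 nonzero rows, and every pivot lies in the first 5 columns, so rank(T) = rank([T|b]) = 3.
The system is consistent.
Free variables = (unknowns) − (rank) = 5 − 3 = 2.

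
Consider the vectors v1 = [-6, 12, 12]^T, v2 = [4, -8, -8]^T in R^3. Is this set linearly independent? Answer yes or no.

Form the matrix with these vectors as rows and row reduce.
R2 ← R2 + (2/3)·R1: [0, 0, 0]
1 nonzero row, so the 2 vectors span a space of dimension 1.
Since 1 < 2, the vectors are linearly dependent.

no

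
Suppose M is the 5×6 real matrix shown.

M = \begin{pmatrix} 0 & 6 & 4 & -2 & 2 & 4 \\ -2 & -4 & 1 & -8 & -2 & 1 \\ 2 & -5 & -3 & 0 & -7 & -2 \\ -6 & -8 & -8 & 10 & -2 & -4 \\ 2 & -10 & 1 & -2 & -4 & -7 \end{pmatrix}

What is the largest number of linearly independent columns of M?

Row reduce to echelon form.
Swap R1 ↔ R2
R3 ← R3 + R1: [0, -9, -2, -8, -9, -1]
R4 ← R4 − (3)·R1: [0, 4, -11, 34, 4, -7]
R5 ← R5 + R1: [0, -14, 2, -10, -6, -6]
R3 ← R3 + (3/2)·R2: [0, 0, 4, -11, -6, 5]
R4 ← R4 − (2/3)·R2: [0, 0, -41/3, 106/3, 8/3, -29/3]
R5 ← R5 + (7/3)·R2: [0, 0, 34/3, -44/3, -4/3, 10/3]
R4 ← R4 + (41/12)·R3: [0, 0, 0, -9/4, -107/6, 89/12]
R5 ← R5 − (17/6)·R3: [0, 0, 0, 33/2, 47/3, -65/6]
R5 ← R5 + (22/3)·R4: [0, 0, 0, 0, -1036/9, 392/9]
Echelon form has 5 nonzero rows, so rank(M) = 5.
The rank gives the maximum number of linearly independent columns: 5.

5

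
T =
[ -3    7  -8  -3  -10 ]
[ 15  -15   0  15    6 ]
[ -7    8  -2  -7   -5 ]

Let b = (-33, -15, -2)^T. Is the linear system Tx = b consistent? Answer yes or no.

Row reduce the augmented matrix [T | b].
R2 ← R2 + (5)·R1: [0, 20, -40, 0, -44, -180]
R3 ← R3 − (7/3)·R1: [0, -25/3, 50/3, 0, 55/3, 75]
R3 ← R3 + (5/12)·R2: [0, 0, 0, 0, 0, 0]
The echelon form has 2 nonzero rows, and every pivot lies in the first 5 columns, so rank(T) = rank([T|b]) = 2.
The system is consistent.

yes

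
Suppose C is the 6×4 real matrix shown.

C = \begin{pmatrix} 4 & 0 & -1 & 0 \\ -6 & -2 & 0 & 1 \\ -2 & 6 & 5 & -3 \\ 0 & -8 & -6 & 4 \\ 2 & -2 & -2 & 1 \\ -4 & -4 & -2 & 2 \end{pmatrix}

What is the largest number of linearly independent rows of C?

2

Row reduce to echelon form.
R2 ← R2 + (3/2)·R1: [0, -2, -3/2, 1]
R3 ← R3 + (1/2)·R1: [0, 6, 9/2, -3]
R5 ← R5 − (1/2)·R1: [0, -2, -3/2, 1]
R6 ← R6 + R1: [0, -4, -3, 2]
R3 ← R3 + (3)·R2: [0, 0, 0, 0]
R4 ← R4 − (4)·R2: [0, 0, 0, 0]
R5 ← R5 − R2: [0, 0, 0, 0]
R6 ← R6 − (2)·R2: [0, 0, 0, 0]
Echelon form has 2 nonzero rows, so rank(C) = 2.
The rank gives the maximum number of linearly independent rows: 2.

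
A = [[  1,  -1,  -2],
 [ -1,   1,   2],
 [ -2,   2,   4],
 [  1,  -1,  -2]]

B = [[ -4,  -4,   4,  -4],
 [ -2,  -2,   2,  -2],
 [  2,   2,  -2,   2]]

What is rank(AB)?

1

First compute AB:
[[ -6,  -6,   6,  -6],
 [  6,   6,  -6,   6],
 [ 12,  12, -12,  12],
 [ -6,  -6,   6,  -6]]
Now row reduce the product.
R2 ← R2 + R1: [0, 0, 0, 0]
R3 ← R3 + (2)·R1: [0, 0, 0, 0]
R4 ← R4 − R1: [0, 0, 0, 0]
1 nonzero row, so rank(AB) = 1.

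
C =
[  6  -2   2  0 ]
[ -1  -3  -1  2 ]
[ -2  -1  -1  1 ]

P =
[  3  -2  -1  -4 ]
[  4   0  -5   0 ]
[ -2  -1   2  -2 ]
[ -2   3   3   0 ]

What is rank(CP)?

2

First compute CP:
[[  6, -14,   8, -28],
 [-17,   9,  20,   6],
 [-10,   8,   8,  10]]
Now row reduce the product.
R2 ← R2 + (17/6)·R1: [0, -92/3, 128/3, -220/3]
R3 ← R3 + (5/3)·R1: [0, -46/3, 64/3, -110/3]
R3 ← R3 − (1/2)·R2: [0, 0, 0, 0]
2 nonzero rows, so rank(CP) = 2.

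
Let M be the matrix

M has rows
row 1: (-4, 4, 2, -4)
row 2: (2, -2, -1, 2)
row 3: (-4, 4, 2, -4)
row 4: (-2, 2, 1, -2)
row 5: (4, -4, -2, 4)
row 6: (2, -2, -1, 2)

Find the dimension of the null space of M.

3

Row reduce to echelon form.
R2 ← R2 + (1/2)·R1: [0, 0, 0, 0]
R3 ← R3 − R1: [0, 0, 0, 0]
R4 ← R4 − (1/2)·R1: [0, 0, 0, 0]
R5 ← R5 + R1: [0, 0, 0, 0]
R6 ← R6 + (1/2)·R1: [0, 0, 0, 0]
1 nonzero row, so rank(M) = 1.
M has 4 columns; by rank–nullity, nullity = 4 − 1 = 3.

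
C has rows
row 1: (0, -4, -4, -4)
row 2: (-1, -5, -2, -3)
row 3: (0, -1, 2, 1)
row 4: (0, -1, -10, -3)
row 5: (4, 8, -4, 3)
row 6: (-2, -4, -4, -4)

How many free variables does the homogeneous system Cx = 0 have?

Row reduce to echelon form.
Swap R1 ↔ R2
R5 ← R5 + (4)·R1: [0, -12, -12, -9]
R6 ← R6 − (2)·R1: [0, 6, 0, 2]
R3 ← R3 − (1/4)·R2: [0, 0, 3, 2]
R4 ← R4 − (1/4)·R2: [0, 0, -9, -2]
R5 ← R5 − (3)·R2: [0, 0, 0, 3]
R6 ← R6 + (3/2)·R2: [0, 0, -6, -4]
R4 ← R4 + (3)·R3: [0, 0, 0, 4]
R6 ← R6 + (2)·R3: [0, 0, 0, 0]
R5 ← R5 − (3/4)·R4: [0, 0, 0, 0]
4 nonzero rows, so rank(C) = 4.
C has 4 columns; by rank–nullity, nullity = 4 − 4 = 0.

0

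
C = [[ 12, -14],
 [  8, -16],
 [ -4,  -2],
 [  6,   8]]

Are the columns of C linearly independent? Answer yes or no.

yes

Row reduce C to echelon form.
R2 ← R2 − (2/3)·R1: [0, -20/3]
R3 ← R3 + (1/3)·R1: [0, -20/3]
R4 ← R4 − (1/2)·R1: [0, 15]
R3 ← R3 − R2: [0, 0]
R4 ← R4 + (9/4)·R2: [0, 0]
2 pivots among 2 columns.
Every column is a pivot column, so the columns are linearly independent.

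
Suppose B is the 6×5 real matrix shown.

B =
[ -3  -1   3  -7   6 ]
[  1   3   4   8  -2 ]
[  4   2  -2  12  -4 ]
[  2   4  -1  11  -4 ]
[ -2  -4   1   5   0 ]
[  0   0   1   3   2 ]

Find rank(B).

5

Row reduce to echelon form.
R2 ← R2 + (1/3)·R1: [0, 8/3, 5, 17/3, 0]
R3 ← R3 + (4/3)·R1: [0, 2/3, 2, 8/3, 4]
R4 ← R4 + (2/3)·R1: [0, 10/3, 1, 19/3, 0]
R5 ← R5 − (2/3)·R1: [0, -10/3, -1, 29/3, -4]
R3 ← R3 − (1/4)·R2: [0, 0, 3/4, 5/4, 4]
R4 ← R4 − (5/4)·R2: [0, 0, -21/4, -3/4, 0]
R5 ← R5 + (5/4)·R2: [0, 0, 21/4, 67/4, -4]
R4 ← R4 + (7)·R3: [0, 0, 0, 8, 28]
R5 ← R5 − (7)·R3: [0, 0, 0, 8, -32]
R6 ← R6 − (4/3)·R3: [0, 0, 0, 4/3, -10/3]
R5 ← R5 − R4: [0, 0, 0, 0, -60]
R6 ← R6 − (1/6)·R4: [0, 0, 0, 0, -8]
R6 ← R6 − (2/15)·R5: [0, 0, 0, 0, 0]
Echelon form has 5 nonzero rows, so rank(B) = 5.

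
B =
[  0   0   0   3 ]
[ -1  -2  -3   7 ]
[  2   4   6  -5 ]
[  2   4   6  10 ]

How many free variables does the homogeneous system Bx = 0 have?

Row reduce to echelon form.
Swap R1 ↔ R2
R3 ← R3 + (2)·R1: [0, 0, 0, 9]
R4 ← R4 + (2)·R1: [0, 0, 0, 24]
R3 ← R3 − (3)·R2: [0, 0, 0, 0]
R4 ← R4 − (8)·R2: [0, 0, 0, 0]
2 nonzero rows, so rank(B) = 2.
B has 4 columns; by rank–nullity, nullity = 4 − 2 = 2.

2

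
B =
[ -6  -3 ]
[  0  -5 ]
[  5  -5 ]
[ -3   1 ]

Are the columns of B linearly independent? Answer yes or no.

Row reduce B to echelon form.
R3 ← R3 + (5/6)·R1: [0, -15/2]
R4 ← R4 − (1/2)·R1: [0, 5/2]
R3 ← R3 − (3/2)·R2: [0, 0]
R4 ← R4 + (1/2)·R2: [0, 0]
2 pivots among 2 columns.
Every column is a pivot column, so the columns are linearly independent.

yes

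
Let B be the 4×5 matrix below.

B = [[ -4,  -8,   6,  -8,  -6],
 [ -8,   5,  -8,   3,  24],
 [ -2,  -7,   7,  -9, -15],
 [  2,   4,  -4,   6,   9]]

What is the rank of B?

Row reduce to echelon form.
R2 ← R2 − (2)·R1: [0, 21, -20, 19, 36]
R3 ← R3 − (1/2)·R1: [0, -3, 4, -5, -12]
R4 ← R4 + (1/2)·R1: [0, 0, -1, 2, 6]
R3 ← R3 + (1/7)·R2: [0, 0, 8/7, -16/7, -48/7]
R4 ← R4 + (7/8)·R3: [0, 0, 0, 0, 0]
Echelon form has 3 nonzero rows, so rank(B) = 3.

3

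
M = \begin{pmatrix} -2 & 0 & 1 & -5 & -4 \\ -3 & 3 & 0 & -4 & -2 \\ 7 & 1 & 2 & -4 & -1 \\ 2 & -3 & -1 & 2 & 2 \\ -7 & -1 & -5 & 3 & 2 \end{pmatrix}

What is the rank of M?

5

Row reduce to echelon form.
R2 ← R2 − (3/2)·R1: [0, 3, -3/2, 7/2, 4]
R3 ← R3 + (7/2)·R1: [0, 1, 11/2, -43/2, -15]
R4 ← R4 + R1: [0, -3, 0, -3, -2]
R5 ← R5 − (7/2)·R1: [0, -1, -17/2, 41/2, 16]
R3 ← R3 − (1/3)·R2: [0, 0, 6, -68/3, -49/3]
R4 ← R4 + R2: [0, 0, -3/2, 1/2, 2]
R5 ← R5 + (1/3)·R2: [0, 0, -9, 65/3, 52/3]
R4 ← R4 + (1/4)·R3: [0, 0, 0, -31/6, -25/12]
R5 ← R5 + (3/2)·R3: [0, 0, 0, -37/3, -43/6]
R5 ← R5 − (74/31)·R4: [0, 0, 0, 0, -68/31]
Echelon form has 5 nonzero rows, so rank(M) = 5.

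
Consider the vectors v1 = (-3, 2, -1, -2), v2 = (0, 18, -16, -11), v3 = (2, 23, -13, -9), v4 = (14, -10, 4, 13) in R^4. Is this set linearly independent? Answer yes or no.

yes

Form the matrix with these vectors as rows and row reduce.
R3 ← R3 + (2/3)·R1: [0, 73/3, -41/3, -31/3]
R4 ← R4 + (14/3)·R1: [0, -2/3, -2/3, 11/3]
R3 ← R3 − (73/54)·R2: [0, 0, 215/27, 245/54]
R4 ← R4 + (1/27)·R2: [0, 0, -34/27, 88/27]
R4 ← R4 + (34/215)·R3: [0, 0, 0, 171/43]
4 nonzero rows, so the 4 vectors span a space of dimension 4.
Since 4 = 4, the vectors are linearly independent.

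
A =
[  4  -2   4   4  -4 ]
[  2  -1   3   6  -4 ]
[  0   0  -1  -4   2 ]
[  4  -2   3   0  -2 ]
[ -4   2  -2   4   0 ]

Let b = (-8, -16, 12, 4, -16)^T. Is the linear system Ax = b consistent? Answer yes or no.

Row reduce the augmented matrix [A | b].
R2 ← R2 − (1/2)·R1: [0, 0, 1, 4, -2, -12]
R4 ← R4 − R1: [0, 0, -1, -4, 2, 12]
R5 ← R5 + R1: [0, 0, 2, 8, -4, -24]
R3 ← R3 + R2: [0, 0, 0, 0, 0, 0]
R4 ← R4 + R2: [0, 0, 0, 0, 0, 0]
R5 ← R5 − (2)·R2: [0, 0, 0, 0, 0, 0]
The echelon form has 2 nonzero rows, and every pivot lies in the first 5 columns, so rank(A) = rank([A|b]) = 2.
The system is consistent.

yes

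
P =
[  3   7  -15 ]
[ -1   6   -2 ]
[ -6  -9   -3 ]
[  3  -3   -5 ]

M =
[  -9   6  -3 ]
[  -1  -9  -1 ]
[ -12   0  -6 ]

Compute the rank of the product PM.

First compute PM:
[[146, -45,  74],
 [ 27, -60,   9],
 [ 99,  45,  45],
 [ 36,  45,  24]]
Now row reduce the product.
R2 ← R2 − (27/146)·R1: [0, -7545/146, -342/73]
R3 ← R3 − (99/146)·R1: [0, 11025/146, -378/73]
R4 ← R4 − (18/73)·R1: [0, 4095/73, 420/73]
R3 ← R3 + (735/503)·R2: [0, 0, -6048/503]
R4 ← R4 + (546/503)·R2: [0, 0, 336/503]
R4 ← R4 + (1/18)·R3: [0, 0, 0]
3 nonzero rows, so rank(PM) = 3.

3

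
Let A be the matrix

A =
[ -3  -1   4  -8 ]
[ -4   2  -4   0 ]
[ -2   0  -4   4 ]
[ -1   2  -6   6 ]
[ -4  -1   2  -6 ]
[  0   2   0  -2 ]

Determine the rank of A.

Row reduce to echelon form.
R2 ← R2 − (4/3)·R1: [0, 10/3, -28/3, 32/3]
R3 ← R3 − (2/3)·R1: [0, 2/3, -20/3, 28/3]
R4 ← R4 − (1/3)·R1: [0, 7/3, -22/3, 26/3]
R5 ← R5 − (4/3)·R1: [0, 1/3, -10/3, 14/3]
R3 ← R3 − (1/5)·R2: [0, 0, -24/5, 36/5]
R4 ← R4 − (7/10)·R2: [0, 0, -4/5, 6/5]
R5 ← R5 − (1/10)·R2: [0, 0, -12/5, 18/5]
R6 ← R6 − (3/5)·R2: [0, 0, 28/5, -42/5]
R4 ← R4 − (1/6)·R3: [0, 0, 0, 0]
R5 ← R5 − (1/2)·R3: [0, 0, 0, 0]
R6 ← R6 + (7/6)·R3: [0, 0, 0, 0]
Echelon form has 3 nonzero rows, so rank(A) = 3.

3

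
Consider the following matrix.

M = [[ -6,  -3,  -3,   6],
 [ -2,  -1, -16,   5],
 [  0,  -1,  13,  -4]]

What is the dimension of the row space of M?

3

Row reduce to echelon form.
R2 ← R2 − (1/3)·R1: [0, 0, -15, 3]
Swap R2 ↔ R3
Echelon form has 3 nonzero rows, so rank(M) = 3.
The row space has dimension equal to the rank: 3.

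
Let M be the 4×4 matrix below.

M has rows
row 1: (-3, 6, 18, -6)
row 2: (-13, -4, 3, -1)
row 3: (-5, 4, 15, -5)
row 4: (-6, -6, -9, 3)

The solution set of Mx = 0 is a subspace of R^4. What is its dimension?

Row reduce to echelon form.
R2 ← R2 − (13/3)·R1: [0, -30, -75, 25]
R3 ← R3 − (5/3)·R1: [0, -6, -15, 5]
R4 ← R4 − (2)·R1: [0, -18, -45, 15]
R3 ← R3 − (1/5)·R2: [0, 0, 0, 0]
R4 ← R4 − (3/5)·R2: [0, 0, 0, 0]
2 nonzero rows, so rank(M) = 2.
M has 4 columns; by rank–nullity, nullity = 4 − 2 = 2.

2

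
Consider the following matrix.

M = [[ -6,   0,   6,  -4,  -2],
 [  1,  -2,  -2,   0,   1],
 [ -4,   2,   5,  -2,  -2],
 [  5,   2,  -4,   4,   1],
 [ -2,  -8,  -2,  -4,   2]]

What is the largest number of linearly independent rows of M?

2

Row reduce to echelon form.
R2 ← R2 + (1/6)·R1: [0, -2, -1, -2/3, 2/3]
R3 ← R3 − (2/3)·R1: [0, 2, 1, 2/3, -2/3]
R4 ← R4 + (5/6)·R1: [0, 2, 1, 2/3, -2/3]
R5 ← R5 − (1/3)·R1: [0, -8, -4, -8/3, 8/3]
R3 ← R3 + R2: [0, 0, 0, 0, 0]
R4 ← R4 + R2: [0, 0, 0, 0, 0]
R5 ← R5 − (4)·R2: [0, 0, 0, 0, 0]
Echelon form has 2 nonzero rows, so rank(M) = 2.
The rank gives the maximum number of linearly independent rows: 2.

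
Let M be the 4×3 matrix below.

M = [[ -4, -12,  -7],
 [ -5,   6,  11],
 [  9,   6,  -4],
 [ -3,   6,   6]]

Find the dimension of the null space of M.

0

Row reduce to echelon form.
R2 ← R2 − (5/4)·R1: [0, 21, 79/4]
R3 ← R3 + (9/4)·R1: [0, -21, -79/4]
R4 ← R4 − (3/4)·R1: [0, 15, 45/4]
R3 ← R3 + R2: [0, 0, 0]
R4 ← R4 − (5/7)·R2: [0, 0, -20/7]
Swap R3 ↔ R4
3 nonzero rows, so rank(M) = 3.
M has 3 columns; by rank–nullity, nullity = 3 − 3 = 0.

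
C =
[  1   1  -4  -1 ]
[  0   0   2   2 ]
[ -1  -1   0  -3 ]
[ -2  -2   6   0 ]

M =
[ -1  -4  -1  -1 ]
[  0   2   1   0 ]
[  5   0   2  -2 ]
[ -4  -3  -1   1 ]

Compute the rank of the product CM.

2

First compute CM:
[[-17,   1,  -7,   6],
 [  2,  -6,   2,  -2],
 [ 13,  11,   3,  -2],
 [ 32,   4,  12, -10]]
Now row reduce the product.
R2 ← R2 + (2/17)·R1: [0, -100/17, 20/17, -22/17]
R3 ← R3 + (13/17)·R1: [0, 200/17, -40/17, 44/17]
R4 ← R4 + (32/17)·R1: [0, 100/17, -20/17, 22/17]
R3 ← R3 + (2)·R2: [0, 0, 0, 0]
R4 ← R4 + R2: [0, 0, 0, 0]
2 nonzero rows, so rank(CM) = 2.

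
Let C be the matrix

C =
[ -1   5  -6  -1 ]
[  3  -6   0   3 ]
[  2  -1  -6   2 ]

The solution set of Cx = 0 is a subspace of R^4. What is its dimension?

2

Row reduce to echelon form.
R2 ← R2 + (3)·R1: [0, 9, -18, 0]
R3 ← R3 + (2)·R1: [0, 9, -18, 0]
R3 ← R3 − R2: [0, 0, 0, 0]
2 nonzero rows, so rank(C) = 2.
C has 4 columns; by rank–nullity, nullity = 4 − 2 = 2.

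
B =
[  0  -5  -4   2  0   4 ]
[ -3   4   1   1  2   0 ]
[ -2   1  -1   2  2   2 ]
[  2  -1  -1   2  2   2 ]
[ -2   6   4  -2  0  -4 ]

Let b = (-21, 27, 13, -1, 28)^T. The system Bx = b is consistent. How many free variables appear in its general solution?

Row reduce the augmented matrix [B | b].
Swap R1 ↔ R2
R3 ← R3 − (2/3)·R1: [0, -5/3, -5/3, 4/3, 2/3, 2, -5]
R4 ← R4 + (2/3)·R1: [0, 5/3, -1/3, 8/3, 10/3, 2, 17]
R5 ← R5 − (2/3)·R1: [0, 10/3, 10/3, -8/3, -4/3, -4, 10]
R3 ← R3 − (1/3)·R2: [0, 0, -1/3, 2/3, 2/3, 2/3, 2]
R4 ← R4 + (1/3)·R2: [0, 0, -5/3, 10/3, 10/3, 10/3, 10]
R5 ← R5 + (2/3)·R2: [0, 0, 2/3, -4/3, -4/3, -4/3, -4]
R4 ← R4 − (5)·R3: [0, 0, 0, 0, 0, 0, 0]
R5 ← R5 + (2)·R3: [0, 0, 0, 0, 0, 0, 0]
The echelon form has 3 nonzero rows, and every pivot lies in the first 6 columns, so rank(B) = rank([B|b]) = 3.
The system is consistent.
Free variables = (unknowns) − (rank) = 6 − 3 = 3.

3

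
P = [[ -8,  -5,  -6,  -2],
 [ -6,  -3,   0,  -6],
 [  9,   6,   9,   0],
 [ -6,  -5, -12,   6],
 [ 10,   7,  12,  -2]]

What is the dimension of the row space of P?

Row reduce to echelon form.
R2 ← R2 − (3/4)·R1: [0, 3/4, 9/2, -9/2]
R3 ← R3 + (9/8)·R1: [0, 3/8, 9/4, -9/4]
R4 ← R4 − (3/4)·R1: [0, -5/4, -15/2, 15/2]
R5 ← R5 + (5/4)·R1: [0, 3/4, 9/2, -9/2]
R3 ← R3 − (1/2)·R2: [0, 0, 0, 0]
R4 ← R4 + (5/3)·R2: [0, 0, 0, 0]
R5 ← R5 − R2: [0, 0, 0, 0]
Echelon form has 2 nonzero rows, so rank(P) = 2.
The row space has dimension equal to the rank: 2.

2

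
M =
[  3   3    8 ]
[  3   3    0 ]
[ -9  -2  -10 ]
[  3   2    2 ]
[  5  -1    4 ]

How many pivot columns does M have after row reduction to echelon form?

3

Row reduce to echelon form.
R2 ← R2 − R1: [0, 0, -8]
R3 ← R3 + (3)·R1: [0, 7, 14]
R4 ← R4 − R1: [0, -1, -6]
R5 ← R5 − (5/3)·R1: [0, -6, -28/3]
Swap R2 ↔ R3
R4 ← R4 + (1/7)·R2: [0, 0, -4]
R5 ← R5 + (6/7)·R2: [0, 0, 8/3]
R4 ← R4 − (1/2)·R3: [0, 0, 0]
R5 ← R5 + (1/3)·R3: [0, 0, 0]
Echelon form has 3 nonzero rows, so rank(M) = 3.
Each nonzero row contributes one pivot column: 3 pivot columns.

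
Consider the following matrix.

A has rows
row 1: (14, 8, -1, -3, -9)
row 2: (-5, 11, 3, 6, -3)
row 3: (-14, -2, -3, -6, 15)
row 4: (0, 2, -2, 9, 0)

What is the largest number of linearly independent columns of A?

Row reduce to echelon form.
R2 ← R2 + (5/14)·R1: [0, 97/7, 37/14, 69/14, -87/14]
R3 ← R3 + R1: [0, 6, -4, -9, 6]
R3 ← R3 − (42/97)·R2: [0, 0, -499/97, -1080/97, 843/97]
R4 ← R4 − (14/97)·R2: [0, 0, -231/97, 804/97, 87/97]
R4 ← R4 − (231/499)·R3: [0, 0, 0, 6708/499, -1560/499]
Echelon form has 4 nonzero rows, so rank(A) = 4.
The rank gives the maximum number of linearly independent columns: 4.

4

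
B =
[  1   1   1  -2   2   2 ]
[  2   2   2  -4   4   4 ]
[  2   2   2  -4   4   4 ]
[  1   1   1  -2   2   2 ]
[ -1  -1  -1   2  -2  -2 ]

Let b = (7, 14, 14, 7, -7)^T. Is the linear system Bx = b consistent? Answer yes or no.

Row reduce the augmented matrix [B | b].
R2 ← R2 − (2)·R1: [0, 0, 0, 0, 0, 0, 0]
R3 ← R3 − (2)·R1: [0, 0, 0, 0, 0, 0, 0]
R4 ← R4 − R1: [0, 0, 0, 0, 0, 0, 0]
R5 ← R5 + R1: [0, 0, 0, 0, 0, 0, 0]
The echelon form has 1 nonzero rows, and every pivot lies in the first 6 columns, so rank(B) = rank([B|b]) = 1.
The system is consistent.

yes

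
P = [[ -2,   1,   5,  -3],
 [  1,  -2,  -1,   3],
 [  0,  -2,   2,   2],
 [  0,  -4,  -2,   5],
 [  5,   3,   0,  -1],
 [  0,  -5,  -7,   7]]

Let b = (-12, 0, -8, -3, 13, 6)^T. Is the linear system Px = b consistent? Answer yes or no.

Row reduce the augmented matrix [P | b].
R2 ← R2 + (1/2)·R1: [0, -3/2, 3/2, 3/2, -6]
R5 ← R5 + (5/2)·R1: [0, 11/2, 25/2, -17/2, -17]
R3 ← R3 − (4/3)·R2: [0, 0, 0, 0, 0]
R4 ← R4 − (8/3)·R2: [0, 0, -6, 1, 13]
R5 ← R5 + (11/3)·R2: [0, 0, 18, -3, -39]
R6 ← R6 − (10/3)·R2: [0, 0, -12, 2, 26]
Swap R3 ↔ R4
R5 ← R5 + (3)·R3: [0, 0, 0, 0, 0]
R6 ← R6 − (2)·R3: [0, 0, 0, 0, 0]
The echelon form has 3 nonzero rows, and every pivot lies in the first 4 columns, so rank(P) = rank([P|b]) = 3.
The system is consistent.

yes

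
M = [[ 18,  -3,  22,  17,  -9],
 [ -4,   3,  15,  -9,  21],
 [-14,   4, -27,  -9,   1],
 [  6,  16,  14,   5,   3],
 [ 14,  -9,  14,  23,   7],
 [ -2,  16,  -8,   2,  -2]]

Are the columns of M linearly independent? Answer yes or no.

Row reduce M to echelon form.
R2 ← R2 + (2/9)·R1: [0, 7/3, 179/9, -47/9, 19]
R3 ← R3 + (7/9)·R1: [0, 5/3, -89/9, 38/9, -6]
R4 ← R4 − (1/3)·R1: [0, 17, 20/3, -2/3, 6]
R5 ← R5 − (7/9)·R1: [0, -20/3, -28/9, 88/9, 14]
R6 ← R6 + (1/9)·R1: [0, 47/3, -50/9, 35/9, -3]
R3 ← R3 − (5/7)·R2: [0, 0, -506/21, 167/21, -137/7]
R4 ← R4 − (51/7)·R2: [0, 0, -2903/21, 785/21, -927/7]
R5 ← R5 + (20/7)·R2: [0, 0, 376/7, -36/7, 478/7]
R6 ← R6 − (47/7)·R2: [0, 0, -2921/21, 818/21, -914/7]
R4 ← R4 − (2903/506)·R3: [0, 0, 0, -4171/506, -10193/506]
R5 ← R5 + (564/253)·R3: [0, 0, 0, 3184/253, 6238/253]
R6 ← R6 − (127/22)·R3: [0, 0, 0, -153/22, -387/22]
R5 ← R5 + (6368/4171)·R4: [0, 0, 0, 0, -25438/4171]
R6 ← R6 − (3519/4171)·R4: [0, 0, 0, 0, -2484/4171]
R6 ← R6 − (54/553)·R5: [0, 0, 0, 0, 0]
5 pivots among 5 columns.
Every column is a pivot column, so the columns are linearly independent.

yes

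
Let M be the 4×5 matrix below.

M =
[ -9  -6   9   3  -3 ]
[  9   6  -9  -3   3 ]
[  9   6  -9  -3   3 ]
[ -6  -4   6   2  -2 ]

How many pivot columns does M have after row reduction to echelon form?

Row reduce to echelon form.
R2 ← R2 + R1: [0, 0, 0, 0, 0]
R3 ← R3 + R1: [0, 0, 0, 0, 0]
R4 ← R4 − (2/3)·R1: [0, 0, 0, 0, 0]
Echelon form has 1 nonzero row, so rank(M) = 1.
Each nonzero row contributes one pivot column: 1 pivot columns.

1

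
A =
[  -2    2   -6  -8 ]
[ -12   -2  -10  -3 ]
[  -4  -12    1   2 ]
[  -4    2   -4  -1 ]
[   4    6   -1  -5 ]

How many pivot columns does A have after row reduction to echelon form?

3

Row reduce to echelon form.
R2 ← R2 − (6)·R1: [0, -14, 26, 45]
R3 ← R3 − (2)·R1: [0, -16, 13, 18]
R4 ← R4 − (2)·R1: [0, -2, 8, 15]
R5 ← R5 + (2)·R1: [0, 10, -13, -21]
R3 ← R3 − (8/7)·R2: [0, 0, -117/7, -234/7]
R4 ← R4 − (1/7)·R2: [0, 0, 30/7, 60/7]
R5 ← R5 + (5/7)·R2: [0, 0, 39/7, 78/7]
R4 ← R4 + (10/39)·R3: [0, 0, 0, 0]
R5 ← R5 + (1/3)·R3: [0, 0, 0, 0]
Echelon form has 3 nonzero rows, so rank(A) = 3.
Each nonzero row contributes one pivot column: 3 pivot columns.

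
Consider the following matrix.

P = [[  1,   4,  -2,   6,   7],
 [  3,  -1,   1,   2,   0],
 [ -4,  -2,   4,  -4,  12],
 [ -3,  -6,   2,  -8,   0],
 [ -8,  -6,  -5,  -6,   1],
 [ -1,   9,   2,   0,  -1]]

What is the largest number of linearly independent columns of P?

Row reduce to echelon form.
R2 ← R2 − (3)·R1: [0, -13, 7, -16, -21]
R3 ← R3 + (4)·R1: [0, 14, -4, 20, 40]
R4 ← R4 + (3)·R1: [0, 6, -4, 10, 21]
R5 ← R5 + (8)·R1: [0, 26, -21, 42, 57]
R6 ← R6 + R1: [0, 13, 0, 6, 6]
R3 ← R3 + (14/13)·R2: [0, 0, 46/13, 36/13, 226/13]
R4 ← R4 + (6/13)·R2: [0, 0, -10/13, 34/13, 147/13]
R5 ← R5 + (2)·R2: [0, 0, -7, 10, 15]
R6 ← R6 + R2: [0, 0, 7, -10, -15]
R4 ← R4 + (5/23)·R3: [0, 0, 0, 74/23, 347/23]
R5 ← R5 + (91/46)·R3: [0, 0, 0, 356/23, 1136/23]
R6 ← R6 − (91/46)·R3: [0, 0, 0, -356/23, -1136/23]
R5 ← R5 − (178/37)·R4: [0, 0, 0, 0, -858/37]
R6 ← R6 + (178/37)·R4: [0, 0, 0, 0, 858/37]
R6 ← R6 + R5: [0, 0, 0, 0, 0]
Echelon form has 5 nonzero rows, so rank(P) = 5.
The rank gives the maximum number of linearly independent columns: 5.

5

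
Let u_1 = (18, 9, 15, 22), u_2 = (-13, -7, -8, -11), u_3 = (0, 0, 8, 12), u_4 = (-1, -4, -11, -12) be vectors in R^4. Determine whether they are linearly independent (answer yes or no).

Form the matrix with these vectors as rows and row reduce.
R2 ← R2 + (13/18)·R1: [0, -1/2, 17/6, 44/9]
R4 ← R4 + (1/18)·R1: [0, -7/2, -61/6, -97/9]
R4 ← R4 − (7)·R2: [0, 0, -30, -45]
R4 ← R4 + (15/4)·R3: [0, 0, 0, 0]
3 nonzero rows, so the 4 vectors span a space of dimension 3.
Since 3 < 4, the vectors are linearly dependent.

no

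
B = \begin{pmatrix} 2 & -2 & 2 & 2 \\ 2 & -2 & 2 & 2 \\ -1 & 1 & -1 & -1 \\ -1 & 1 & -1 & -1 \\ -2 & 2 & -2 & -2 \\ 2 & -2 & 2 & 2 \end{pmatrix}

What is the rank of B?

Row reduce to echelon form.
R2 ← R2 − R1: [0, 0, 0, 0]
R3 ← R3 + (1/2)·R1: [0, 0, 0, 0]
R4 ← R4 + (1/2)·R1: [0, 0, 0, 0]
R5 ← R5 + R1: [0, 0, 0, 0]
R6 ← R6 − R1: [0, 0, 0, 0]
Echelon form has 1 nonzero row, so rank(B) = 1.

1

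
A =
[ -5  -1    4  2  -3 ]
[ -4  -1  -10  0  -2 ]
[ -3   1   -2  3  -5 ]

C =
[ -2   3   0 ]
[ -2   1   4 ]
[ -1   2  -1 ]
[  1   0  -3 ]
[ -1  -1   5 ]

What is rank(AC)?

First compute AC:
[[ 13,  -5, -29],
 [ 22, -31,  -4],
 [ 14,  -7, -28]]
Now row reduce the product.
R2 ← R2 − (22/13)·R1: [0, -293/13, 586/13]
R3 ← R3 − (14/13)·R1: [0, -21/13, 42/13]
R3 ← R3 − (21/293)·R2: [0, 0, 0]
2 nonzero rows, so rank(AC) = 2.

2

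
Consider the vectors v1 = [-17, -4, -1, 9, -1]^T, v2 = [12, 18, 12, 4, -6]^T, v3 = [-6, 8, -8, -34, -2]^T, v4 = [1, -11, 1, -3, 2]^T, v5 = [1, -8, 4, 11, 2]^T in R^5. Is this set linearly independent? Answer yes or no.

Form the matrix with these vectors as rows and row reduce.
R2 ← R2 + (12/17)·R1: [0, 258/17, 192/17, 176/17, -114/17]
R3 ← R3 − (6/17)·R1: [0, 160/17, -130/17, -632/17, -28/17]
R4 ← R4 + (1/17)·R1: [0, -191/17, 16/17, -42/17, 33/17]
R5 ← R5 + (1/17)·R1: [0, -140/17, 67/17, 196/17, 33/17]
R3 ← R3 − (80/129)·R2: [0, 0, -630/43, -5624/129, 108/43]
R4 ← R4 + (191/258)·R2: [0, 0, 400/43, 670/129, -130/43]
R5 ← R5 + (70/129)·R2: [0, 0, 433/43, 2212/129, -73/43]
R4 ← R4 + (40/63)·R3: [0, 0, 0, -4250/189, -10/7]
R5 ← R5 + (433/630)·R3: [0, 0, 0, -12112/945, 1/35]
R5 ← R5 − (6056/10625)·R4: [0, 0, 0, 0, 1791/2125]
5 nonzero rows, so the 5 vectors span a space of dimension 5.
Since 5 = 5, the vectors are linearly independent.

yes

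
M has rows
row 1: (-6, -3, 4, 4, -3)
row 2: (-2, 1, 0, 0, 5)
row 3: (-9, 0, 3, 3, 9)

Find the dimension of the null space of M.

3

Row reduce to echelon form.
R2 ← R2 − (1/3)·R1: [0, 2, -4/3, -4/3, 6]
R3 ← R3 − (3/2)·R1: [0, 9/2, -3, -3, 27/2]
R3 ← R3 − (9/4)·R2: [0, 0, 0, 0, 0]
2 nonzero rows, so rank(M) = 2.
M has 5 columns; by rank–nullity, nullity = 5 − 2 = 3.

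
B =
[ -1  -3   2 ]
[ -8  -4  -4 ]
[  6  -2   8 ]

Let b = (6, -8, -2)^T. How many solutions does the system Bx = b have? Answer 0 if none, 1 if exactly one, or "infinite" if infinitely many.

Row reduce the augmented matrix [B | b].
R2 ← R2 − (8)·R1: [0, 20, -20, -56]
R3 ← R3 + (6)·R1: [0, -20, 20, 34]
R3 ← R3 + R2: [0, 0, 0, -22]
The echelon form has 3 nonzero rows; the last pivot sits in the augmented column, so rank(B) = 2 but rank([B|b]) = 3.
Since the ranks differ, the system is inconsistent.
It has no solutions.

0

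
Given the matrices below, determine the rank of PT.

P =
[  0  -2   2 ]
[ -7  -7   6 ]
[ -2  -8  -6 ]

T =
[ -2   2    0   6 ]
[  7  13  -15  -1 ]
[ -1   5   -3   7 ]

2

First compute PT:
[[-16, -16,  24,  16],
 [-41, -75,  87,   7],
 [-46, -138, 138, -46]]
Now row reduce the product.
R2 ← R2 − (41/16)·R1: [0, -34, 51/2, -34]
R3 ← R3 − (23/8)·R1: [0, -92, 69, -92]
R3 ← R3 − (46/17)·R2: [0, 0, 0, 0]
2 nonzero rows, so rank(PT) = 2.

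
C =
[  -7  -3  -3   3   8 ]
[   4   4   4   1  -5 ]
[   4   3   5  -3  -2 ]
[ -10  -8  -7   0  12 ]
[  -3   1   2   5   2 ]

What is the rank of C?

4

Row reduce to echelon form.
R2 ← R2 + (4/7)·R1: [0, 16/7, 16/7, 19/7, -3/7]
R3 ← R3 + (4/7)·R1: [0, 9/7, 23/7, -9/7, 18/7]
R4 ← R4 − (10/7)·R1: [0, -26/7, -19/7, -30/7, 4/7]
R5 ← R5 − (3/7)·R1: [0, 16/7, 23/7, 26/7, -10/7]
R3 ← R3 − (9/16)·R2: [0, 0, 2, -45/16, 45/16]
R4 ← R4 + (13/8)·R2: [0, 0, 1, 1/8, -1/8]
R5 ← R5 − R2: [0, 0, 1, 1, -1]
R4 ← R4 − (1/2)·R3: [0, 0, 0, 49/32, -49/32]
R5 ← R5 − (1/2)·R3: [0, 0, 0, 77/32, -77/32]
R5 ← R5 − (11/7)·R4: [0, 0, 0, 0, 0]
Echelon form has 4 nonzero rows, so rank(C) = 4.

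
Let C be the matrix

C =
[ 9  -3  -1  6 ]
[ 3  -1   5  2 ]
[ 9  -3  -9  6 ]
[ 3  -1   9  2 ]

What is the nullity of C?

2

Row reduce to echelon form.
R2 ← R2 − (1/3)·R1: [0, 0, 16/3, 0]
R3 ← R3 − R1: [0, 0, -8, 0]
R4 ← R4 − (1/3)·R1: [0, 0, 28/3, 0]
R3 ← R3 + (3/2)·R2: [0, 0, 0, 0]
R4 ← R4 − (7/4)·R2: [0, 0, 0, 0]
2 nonzero rows, so rank(C) = 2.
C has 4 columns; by rank–nullity, nullity = 4 − 2 = 2.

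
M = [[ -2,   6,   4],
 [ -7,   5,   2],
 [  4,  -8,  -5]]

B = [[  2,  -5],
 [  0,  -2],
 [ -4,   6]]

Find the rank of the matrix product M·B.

First compute MB:
[[-20,  22],
 [-22,  37],
 [ 28, -34]]
Now row reduce the product.
R2 ← R2 − (11/10)·R1: [0, 64/5]
R3 ← R3 + (7/5)·R1: [0, -16/5]
R3 ← R3 + (1/4)·R2: [0, 0]
2 nonzero rows, so rank(MB) = 2.

2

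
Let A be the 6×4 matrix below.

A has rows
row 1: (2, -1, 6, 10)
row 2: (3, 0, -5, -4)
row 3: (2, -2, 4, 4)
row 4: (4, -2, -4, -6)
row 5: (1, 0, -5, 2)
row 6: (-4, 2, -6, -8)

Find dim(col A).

4

Row reduce to echelon form.
R2 ← R2 − (3/2)·R1: [0, 3/2, -14, -19]
R3 ← R3 − R1: [0, -1, -2, -6]
R4 ← R4 − (2)·R1: [0, 0, -16, -26]
R5 ← R5 − (1/2)·R1: [0, 1/2, -8, -3]
R6 ← R6 + (2)·R1: [0, 0, 6, 12]
R3 ← R3 + (2/3)·R2: [0, 0, -34/3, -56/3]
R5 ← R5 − (1/3)·R2: [0, 0, -10/3, 10/3]
R4 ← R4 − (24/17)·R3: [0, 0, 0, 6/17]
R5 ← R5 − (5/17)·R3: [0, 0, 0, 150/17]
R6 ← R6 + (9/17)·R3: [0, 0, 0, 36/17]
R5 ← R5 − (25)·R4: [0, 0, 0, 0]
R6 ← R6 − (6)·R4: [0, 0, 0, 0]
Echelon form has 4 nonzero rows, so rank(A) = 4.
The column space has dimension equal to the rank: 4.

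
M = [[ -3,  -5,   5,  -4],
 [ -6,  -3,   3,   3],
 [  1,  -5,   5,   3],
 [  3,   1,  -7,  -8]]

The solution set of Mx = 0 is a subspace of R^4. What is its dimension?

Row reduce to echelon form.
R2 ← R2 − (2)·R1: [0, 7, -7, 11]
R3 ← R3 + (1/3)·R1: [0, -20/3, 20/3, 5/3]
R4 ← R4 + R1: [0, -4, -2, -12]
R3 ← R3 + (20/21)·R2: [0, 0, 0, 85/7]
R4 ← R4 + (4/7)·R2: [0, 0, -6, -40/7]
Swap R3 ↔ R4
4 nonzero rows, so rank(M) = 4.
M has 4 columns; by rank–nullity, nullity = 4 − 4 = 0.

0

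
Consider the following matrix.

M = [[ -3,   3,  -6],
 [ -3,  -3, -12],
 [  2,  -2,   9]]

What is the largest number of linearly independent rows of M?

3

Row reduce to echelon form.
R2 ← R2 − R1: [0, -6, -6]
R3 ← R3 + (2/3)·R1: [0, 0, 5]
Echelon form has 3 nonzero rows, so rank(M) = 3.
The rank gives the maximum number of linearly independent rows: 3.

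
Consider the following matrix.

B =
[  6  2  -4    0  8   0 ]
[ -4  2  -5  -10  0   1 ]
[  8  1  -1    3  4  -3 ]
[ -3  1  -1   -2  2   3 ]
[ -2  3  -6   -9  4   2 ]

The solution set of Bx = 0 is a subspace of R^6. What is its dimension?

Row reduce to echelon form.
R2 ← R2 + (2/3)·R1: [0, 10/3, -23/3, -10, 16/3, 1]
R3 ← R3 − (4/3)·R1: [0, -5/3, 13/3, 3, -20/3, -3]
R4 ← R4 + (1/2)·R1: [0, 2, -3, -2, 6, 3]
R5 ← R5 + (1/3)·R1: [0, 11/3, -22/3, -9, 20/3, 2]
R3 ← R3 + (1/2)·R2: [0, 0, 1/2, -2, -4, -5/2]
R4 ← R4 − (3/5)·R2: [0, 0, 8/5, 4, 14/5, 12/5]
R5 ← R5 − (11/10)·R2: [0, 0, 11/10, 2, 4/5, 9/10]
R4 ← R4 − (16/5)·R3: [0, 0, 0, 52/5, 78/5, 52/5]
R5 ← R5 − (11/5)·R3: [0, 0, 0, 32/5, 48/5, 32/5]
R5 ← R5 − (8/13)·R4: [0, 0, 0, 0, 0, 0]
4 nonzero rows, so rank(B) = 4.
B has 6 columns; by rank–nullity, nullity = 6 − 4 = 2.

2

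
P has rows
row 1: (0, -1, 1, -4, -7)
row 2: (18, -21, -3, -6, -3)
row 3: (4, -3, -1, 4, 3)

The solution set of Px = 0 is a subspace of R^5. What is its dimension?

Row reduce to echelon form.
Swap R1 ↔ R2
R3 ← R3 − (2/9)·R1: [0, 5/3, -1/3, 16/3, 11/3]
R3 ← R3 + (5/3)·R2: [0, 0, 4/3, -4/3, -8]
3 nonzero rows, so rank(P) = 3.
P has 5 columns; by rank–nullity, nullity = 5 − 3 = 2.

2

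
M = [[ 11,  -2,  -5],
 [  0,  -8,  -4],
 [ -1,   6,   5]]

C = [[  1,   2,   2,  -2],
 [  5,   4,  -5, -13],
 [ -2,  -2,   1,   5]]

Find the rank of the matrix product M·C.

First compute MC:
[[ 11,  24,  27, -21],
 [-32, -24,  36,  84],
 [ 19,  12, -27, -51]]
Now row reduce the product.
R2 ← R2 + (32/11)·R1: [0, 504/11, 1260/11, 252/11]
R3 ← R3 − (19/11)·R1: [0, -324/11, -810/11, -162/11]
R3 ← R3 + (9/14)·R2: [0, 0, 0, 0]
2 nonzero rows, so rank(MC) = 2.

2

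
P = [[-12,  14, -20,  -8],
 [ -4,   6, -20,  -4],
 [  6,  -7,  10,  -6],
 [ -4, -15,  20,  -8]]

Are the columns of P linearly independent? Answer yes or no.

yes

Row reduce P to echelon form.
R2 ← R2 − (1/3)·R1: [0, 4/3, -40/3, -4/3]
R3 ← R3 + (1/2)·R1: [0, 0, 0, -10]
R4 ← R4 − (1/3)·R1: [0, -59/3, 80/3, -16/3]
R4 ← R4 + (59/4)·R2: [0, 0, -170, -25]
Swap R3 ↔ R4
4 pivots among 4 columns.
Every column is a pivot column, so the columns are linearly independent.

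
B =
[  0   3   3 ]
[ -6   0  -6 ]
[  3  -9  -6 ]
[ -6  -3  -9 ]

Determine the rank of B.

2

Row reduce to echelon form.
Swap R1 ↔ R2
R3 ← R3 + (1/2)·R1: [0, -9, -9]
R4 ← R4 − R1: [0, -3, -3]
R3 ← R3 + (3)·R2: [0, 0, 0]
R4 ← R4 + R2: [0, 0, 0]
Echelon form has 2 nonzero rows, so rank(B) = 2.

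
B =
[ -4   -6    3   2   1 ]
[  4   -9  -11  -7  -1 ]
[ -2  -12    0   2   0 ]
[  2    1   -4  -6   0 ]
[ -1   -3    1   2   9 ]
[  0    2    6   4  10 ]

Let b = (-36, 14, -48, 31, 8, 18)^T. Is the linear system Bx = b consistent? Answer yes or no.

Row reduce the augmented matrix [B | b].
R2 ← R2 + R1: [0, -15, -8, -5, 0, -22]
R3 ← R3 − (1/2)·R1: [0, -9, -3/2, 1, -1/2, -30]
R4 ← R4 + (1/2)·R1: [0, -2, -5/2, -5, 1/2, 13]
R5 ← R5 − (1/4)·R1: [0, -3/2, 1/4, 3/2, 35/4, 17]
R3 ← R3 − (3/5)·R2: [0, 0, 33/10, 4, -1/2, -84/5]
R4 ← R4 − (2/15)·R2: [0, 0, -43/30, -13/3, 1/2, 239/15]
R5 ← R5 − (1/10)·R2: [0, 0, 21/20, 2, 35/4, 96/5]
R6 ← R6 + (2/15)·R2: [0, 0, 74/15, 10/3, 10, 226/15]
R4 ← R4 + (43/99)·R3: [0, 0, 0, -257/99, 28/99, 95/11]
R5 ← R5 − (7/22)·R3: [0, 0, 0, 8/11, 98/11, 270/11]
R6 ← R6 − (148/99)·R3: [0, 0, 0, -262/99, 1064/99, 442/11]
R5 ← R5 + (72/257)·R4: [0, 0, 0, 0, 2310/257, 6930/257]
R6 ← R6 − (262/257)·R4: [0, 0, 0, 0, 2688/257, 8064/257]
R6 ← R6 − (64/55)·R5: [0, 0, 0, 0, 0, 0]
The echelon form has 5 nonzero rows, and every pivot lies in the first 5 columns, so rank(B) = rank([B|b]) = 5.
The system is consistent.

yes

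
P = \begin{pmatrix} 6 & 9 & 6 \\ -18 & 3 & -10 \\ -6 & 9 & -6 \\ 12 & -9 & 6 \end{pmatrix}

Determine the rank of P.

Row reduce to echelon form.
R2 ← R2 + (3)·R1: [0, 30, 8]
R3 ← R3 + R1: [0, 18, 0]
R4 ← R4 − (2)·R1: [0, -27, -6]
R3 ← R3 − (3/5)·R2: [0, 0, -24/5]
R4 ← R4 + (9/10)·R2: [0, 0, 6/5]
R4 ← R4 + (1/4)·R3: [0, 0, 0]
Echelon form has 3 nonzero rows, so rank(P) = 3.

3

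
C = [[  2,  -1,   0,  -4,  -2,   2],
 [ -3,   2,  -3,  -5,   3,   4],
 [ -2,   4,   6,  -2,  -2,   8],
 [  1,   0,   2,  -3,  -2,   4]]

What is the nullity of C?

Row reduce to echelon form.
R2 ← R2 + (3/2)·R1: [0, 1/2, -3, -11, 0, 7]
R3 ← R3 + R1: [0, 3, 6, -6, -4, 10]
R4 ← R4 − (1/2)·R1: [0, 1/2, 2, -1, -1, 3]
R3 ← R3 − (6)·R2: [0, 0, 24, 60, -4, -32]
R4 ← R4 − R2: [0, 0, 5, 10, -1, -4]
R4 ← R4 − (5/24)·R3: [0, 0, 0, -5/2, -1/6, 8/3]
4 nonzero rows, so rank(C) = 4.
C has 6 columns; by rank–nullity, nullity = 6 − 4 = 2.

2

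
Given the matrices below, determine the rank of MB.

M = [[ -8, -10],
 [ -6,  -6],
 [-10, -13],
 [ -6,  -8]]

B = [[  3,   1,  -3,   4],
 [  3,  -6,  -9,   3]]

First compute MB:
[[-54,  52, 114, -62],
 [-36,  30,  72, -42],
 [-69,  68, 147, -79],
 [-42,  42,  90, -48]]
Now row reduce the product.
R2 ← R2 − (2/3)·R1: [0, -14/3, -4, -2/3]
R3 ← R3 − (23/18)·R1: [0, 14/9, 4/3, 2/9]
R4 ← R4 − (7/9)·R1: [0, 14/9, 4/3, 2/9]
R3 ← R3 + (1/3)·R2: [0, 0, 0, 0]
R4 ← R4 + (1/3)·R2: [0, 0, 0, 0]
2 nonzero rows, so rank(MB) = 2.

2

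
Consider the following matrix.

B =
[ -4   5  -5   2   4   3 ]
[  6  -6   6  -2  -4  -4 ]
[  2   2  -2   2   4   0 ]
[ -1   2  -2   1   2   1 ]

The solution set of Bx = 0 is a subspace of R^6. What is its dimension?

Row reduce to echelon form.
R2 ← R2 + (3/2)·R1: [0, 3/2, -3/2, 1, 2, 1/2]
R3 ← R3 + (1/2)·R1: [0, 9/2, -9/2, 3, 6, 3/2]
R4 ← R4 − (1/4)·R1: [0, 3/4, -3/4, 1/2, 1, 1/4]
R3 ← R3 − (3)·R2: [0, 0, 0, 0, 0, 0]
R4 ← R4 − (1/2)·R2: [0, 0, 0, 0, 0, 0]
2 nonzero rows, so rank(B) = 2.
B has 6 columns; by rank–nullity, nullity = 6 − 2 = 4.

4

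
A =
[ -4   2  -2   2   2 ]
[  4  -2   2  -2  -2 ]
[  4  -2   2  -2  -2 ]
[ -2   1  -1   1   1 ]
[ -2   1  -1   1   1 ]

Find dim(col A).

Row reduce to echelon form.
R2 ← R2 + R1: [0, 0, 0, 0, 0]
R3 ← R3 + R1: [0, 0, 0, 0, 0]
R4 ← R4 − (1/2)·R1: [0, 0, 0, 0, 0]
R5 ← R5 − (1/2)·R1: [0, 0, 0, 0, 0]
Echelon form has 1 nonzero row, so rank(A) = 1.
The column space has dimension equal to the rank: 1.

1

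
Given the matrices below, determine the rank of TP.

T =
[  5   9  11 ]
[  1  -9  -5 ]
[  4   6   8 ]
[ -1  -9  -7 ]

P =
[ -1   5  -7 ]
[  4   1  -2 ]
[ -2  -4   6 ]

First compute TP:
[[  9, -10,  13],
 [-27,  16, -19],
 [  4,  -6,   8],
 [-21,  14, -17]]
Now row reduce the product.
R2 ← R2 + (3)·R1: [0, -14, 20]
R3 ← R3 − (4/9)·R1: [0, -14/9, 20/9]
R4 ← R4 + (7/3)·R1: [0, -28/3, 40/3]
R3 ← R3 − (1/9)·R2: [0, 0, 0]
R4 ← R4 − (2/3)·R2: [0, 0, 0]
2 nonzero rows, so rank(TP) = 2.

2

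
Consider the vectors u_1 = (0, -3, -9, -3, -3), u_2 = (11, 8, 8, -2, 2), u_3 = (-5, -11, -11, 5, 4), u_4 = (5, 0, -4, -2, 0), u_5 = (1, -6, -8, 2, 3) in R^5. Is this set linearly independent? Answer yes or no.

Form the matrix with these vectors as rows and row reduce.
Swap R1 ↔ R2
R3 ← R3 + (5/11)·R1: [0, -81/11, -81/11, 45/11, 54/11]
R4 ← R4 − (5/11)·R1: [0, -40/11, -84/11, -12/11, -10/11]
R5 ← R5 − (1/11)·R1: [0, -74/11, -96/11, 24/11, 31/11]
R3 ← R3 − (27/11)·R2: [0, 0, 162/11, 126/11, 135/11]
R4 ← R4 − (40/33)·R2: [0, 0, 36/11, 28/11, 30/11]
R5 ← R5 − (74/33)·R2: [0, 0, 126/11, 98/11, 105/11]
R4 ← R4 − (2/9)·R3: [0, 0, 0, 0, 0]
R5 ← R5 − (7/9)·R3: [0, 0, 0, 0, 0]
3 nonzero rows, so the 5 vectors span a space of dimension 3.
Since 3 < 5, the vectors are linearly dependent.

no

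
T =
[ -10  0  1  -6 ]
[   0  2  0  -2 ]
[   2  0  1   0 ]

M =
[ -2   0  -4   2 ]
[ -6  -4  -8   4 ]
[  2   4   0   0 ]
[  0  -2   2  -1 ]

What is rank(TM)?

2

First compute TM:
[[ 22,  16,  28, -14],
 [-12,  -4, -20,  10],
 [ -2,   4,  -8,   4]]
Now row reduce the product.
R2 ← R2 + (6/11)·R1: [0, 52/11, -52/11, 26/11]
R3 ← R3 + (1/11)·R1: [0, 60/11, -60/11, 30/11]
R3 ← R3 − (15/13)·R2: [0, 0, 0, 0]
2 nonzero rows, so rank(TM) = 2.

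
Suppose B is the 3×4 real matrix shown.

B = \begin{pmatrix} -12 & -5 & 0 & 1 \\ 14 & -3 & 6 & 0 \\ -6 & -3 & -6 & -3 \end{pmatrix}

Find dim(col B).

Row reduce to echelon form.
R2 ← R2 + (7/6)·R1: [0, -53/6, 6, 7/6]
R3 ← R3 − (1/2)·R1: [0, -1/2, -6, -7/2]
R3 ← R3 − (3/53)·R2: [0, 0, -336/53, -189/53]
Echelon form has 3 nonzero rows, so rank(B) = 3.
The column space has dimension equal to the rank: 3.

3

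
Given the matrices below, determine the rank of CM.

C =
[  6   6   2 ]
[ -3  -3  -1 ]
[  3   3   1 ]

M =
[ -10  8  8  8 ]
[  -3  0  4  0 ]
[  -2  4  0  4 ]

1

First compute CM:
[[-82,  56,  72,  56],
 [ 41, -28, -36, -28],
 [-41,  28,  36,  28]]
Now row reduce the product.
R2 ← R2 + (1/2)·R1: [0, 0, 0, 0]
R3 ← R3 − (1/2)·R1: [0, 0, 0, 0]
1 nonzero row, so rank(CM) = 1.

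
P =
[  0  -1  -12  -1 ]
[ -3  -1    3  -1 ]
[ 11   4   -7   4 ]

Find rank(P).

2

Row reduce to echelon form.
Swap R1 ↔ R2
R3 ← R3 + (11/3)·R1: [0, 1/3, 4, 1/3]
R3 ← R3 + (1/3)·R2: [0, 0, 0, 0]
Echelon form has 2 nonzero rows, so rank(P) = 2.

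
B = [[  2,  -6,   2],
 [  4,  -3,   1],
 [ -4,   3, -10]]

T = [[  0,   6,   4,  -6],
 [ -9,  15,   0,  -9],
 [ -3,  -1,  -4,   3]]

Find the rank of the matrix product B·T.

First compute BT:
[[ 48, -80,   0,  48],
 [ 24, -22,  12,   6],
 [  3,  31,  24, -33]]
Now row reduce the product.
R2 ← R2 − (1/2)·R1: [0, 18, 12, -18]
R3 ← R3 − (1/16)·R1: [0, 36, 24, -36]
R3 ← R3 − (2)·R2: [0, 0, 0, 0]
2 nonzero rows, so rank(BT) = 2.

2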